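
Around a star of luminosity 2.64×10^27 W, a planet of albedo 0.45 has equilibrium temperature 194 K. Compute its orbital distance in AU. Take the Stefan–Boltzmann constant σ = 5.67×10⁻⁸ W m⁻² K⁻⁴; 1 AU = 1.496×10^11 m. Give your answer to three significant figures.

Energy balance gives S = 4σT⁴/(1−α) = 584.1 W m⁻².
S = L/(4πd²) → d = √(L/4πS) = √(2.64×10^27/(4π·584.1)) = 5.997×10^11 m = 4.009 AU.

4.01 AU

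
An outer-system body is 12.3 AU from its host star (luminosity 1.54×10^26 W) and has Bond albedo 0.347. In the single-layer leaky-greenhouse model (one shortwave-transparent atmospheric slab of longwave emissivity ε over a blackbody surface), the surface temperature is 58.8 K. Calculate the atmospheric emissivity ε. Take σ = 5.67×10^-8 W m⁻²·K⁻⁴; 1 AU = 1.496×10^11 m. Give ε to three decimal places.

0.256

Orbital distance: d = 12.3 AU = 1.840×10^12 m.
Spreading L over a sphere of radius d: S = 1.54×10^26/(4π·1.84×10^12²) = 3.619 W m⁻².
TOA balance gives T_e = 56.82 K.
T_s⁴ = T_e⁴·2/(2−ε) → ε = 2 − 2(T_e/T_s)⁴ = 2 − 2·(56.82/58.8)⁴ = 0.2565.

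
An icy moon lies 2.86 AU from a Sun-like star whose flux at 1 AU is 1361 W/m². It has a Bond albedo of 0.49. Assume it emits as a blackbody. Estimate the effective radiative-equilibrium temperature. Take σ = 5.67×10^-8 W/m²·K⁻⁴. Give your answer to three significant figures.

139 K

Irradiance scales as 1/d², so S = 1361 W/m² × (1/2.86)² = 166.4 W/m².
Absorbed flux (global mean): S(1−α)/4 = 166.4·0.51/4 = 21.21 W/m².
In equilibrium σT⁴ equals this, so T = 139.1 K.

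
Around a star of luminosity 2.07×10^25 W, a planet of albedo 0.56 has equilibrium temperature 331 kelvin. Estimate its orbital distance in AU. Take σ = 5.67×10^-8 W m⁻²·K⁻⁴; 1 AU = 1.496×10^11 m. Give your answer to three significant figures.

Energy balance gives S = 4σT⁴/(1−α) = 6187 W m⁻².
S = L/(4πd²) → d = √(L/4πS) = √(2.07×10^25/(4π·6187)) = 1.632×10^10 m = 0.1091 AU.

0.109 AU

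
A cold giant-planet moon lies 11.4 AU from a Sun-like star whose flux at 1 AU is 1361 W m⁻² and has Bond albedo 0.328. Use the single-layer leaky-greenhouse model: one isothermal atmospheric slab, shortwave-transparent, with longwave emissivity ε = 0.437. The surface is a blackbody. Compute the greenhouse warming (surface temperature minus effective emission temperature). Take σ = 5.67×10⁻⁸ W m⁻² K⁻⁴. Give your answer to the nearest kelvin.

5 K

Irradiance scales as 1/d², so S = 1361 W m⁻² × (1/11.4)² = 10.47 W m⁻².
The planet radiates to space at T_e = [S(1−α)/(4σ)]^(1/4) = 74.64 K.
Surface balance with a leaky layer gives σT_s⁴ = σT_e⁴·2/(2−ε), so T_s = T_e·[2/(2−0.437)]^(1/4) = 79.38 K.
The atmosphere warms the surface by 4.745 K.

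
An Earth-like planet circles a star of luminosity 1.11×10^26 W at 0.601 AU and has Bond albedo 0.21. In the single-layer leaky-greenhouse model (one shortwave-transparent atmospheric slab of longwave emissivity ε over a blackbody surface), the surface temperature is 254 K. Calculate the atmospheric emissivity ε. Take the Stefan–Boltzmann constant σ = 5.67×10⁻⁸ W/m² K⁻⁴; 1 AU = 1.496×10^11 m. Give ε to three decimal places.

Orbital distance: d = 0.601 AU = 8.991×10^10 m.
Spreading L over a sphere of radius d: S = 1.11×10^26/(4π·8.99×10^10²) = 1093 W/m².
Effective temperature: T_e = [S(1−α)/(4σ)]^(1/4) = 248.4 K.
Since (2−ε)/2 = (T_e/T_s)⁴ = 0.9144, ε = 0.1711.

0.171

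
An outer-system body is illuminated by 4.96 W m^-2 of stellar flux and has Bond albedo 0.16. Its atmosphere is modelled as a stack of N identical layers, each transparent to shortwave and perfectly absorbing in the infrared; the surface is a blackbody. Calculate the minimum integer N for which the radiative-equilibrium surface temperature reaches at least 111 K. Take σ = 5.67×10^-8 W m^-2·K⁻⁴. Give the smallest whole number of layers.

Top-of-atmosphere balance: σT_e⁴ = S(1−α)/4 = 1.042 W m^-2 → T_e = 65.47 K.
Need (N+1)T_e⁴ ≥ T_s⁴, i.e. N+1 ≥ (111/65.47)⁴ = 8.264.
The minimum whole number is N = 8.

8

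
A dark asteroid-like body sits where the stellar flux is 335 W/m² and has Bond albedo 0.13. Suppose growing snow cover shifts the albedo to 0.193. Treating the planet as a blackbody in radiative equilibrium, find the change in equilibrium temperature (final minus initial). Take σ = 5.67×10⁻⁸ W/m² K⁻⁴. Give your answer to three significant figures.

-3.52 kelvin

Before: T₁ = [335.0·0.87/(4σ)]^(1/4) = 189.3 K.
With α = 0.193, T₂ = 185.8 K.
Change: 185.8 − 189.3 = -3.525 K.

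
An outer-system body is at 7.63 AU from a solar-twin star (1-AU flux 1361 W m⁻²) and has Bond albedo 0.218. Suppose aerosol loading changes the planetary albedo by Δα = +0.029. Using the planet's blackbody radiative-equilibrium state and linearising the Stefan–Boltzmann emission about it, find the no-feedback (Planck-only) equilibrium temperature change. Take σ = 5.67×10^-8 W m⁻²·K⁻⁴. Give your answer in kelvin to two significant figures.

Flux at the orbit: S = 1361/(7.63)² = 23.38 W m⁻².
Unperturbed T_e = [23.38·(1−0.218)/(4σ)]^¼ = 94.75 K.
TOA radiative forcing: ΔF = −S·Δα/4 = −23.38·(+0.029)/4 = -0.1695 W m⁻².
Planck response: λ_P = 4σT_e³ = 4·5.67×10⁻⁸·(94.75)³ = 0.1929 W m⁻²/K.
So ΔT₀ = -0.1695/0.1929 = -0.878 K.

-0.88 K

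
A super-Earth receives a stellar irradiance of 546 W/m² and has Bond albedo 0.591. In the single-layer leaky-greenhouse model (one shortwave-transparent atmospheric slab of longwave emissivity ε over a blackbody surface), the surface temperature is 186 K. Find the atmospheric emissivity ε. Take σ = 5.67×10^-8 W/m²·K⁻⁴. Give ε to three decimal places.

0.355

Effective temperature: T_e = [S(1−α)/(4σ)]^(1/4) = 177.1 K.
Inverting T_s⁴ = 2T_e⁴/(2−ε): (T_e/T_s)⁴ = 0.8227, so ε = 2(1 − 0.8227) = 0.3547.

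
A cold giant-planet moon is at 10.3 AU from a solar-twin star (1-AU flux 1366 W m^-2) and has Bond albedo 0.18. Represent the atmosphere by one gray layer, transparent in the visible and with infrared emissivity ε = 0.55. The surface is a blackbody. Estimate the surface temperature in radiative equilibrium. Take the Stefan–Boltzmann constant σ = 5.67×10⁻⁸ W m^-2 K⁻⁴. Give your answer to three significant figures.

89.5 kelvin

Irradiance scales as 1/d², so S = 1366 W m^-2 × (1/10.3)² = 12.88 W m^-2.
At the top of the atmosphere, σT_e⁴ = S(1−α)/4 = 2.640 W m^-2, giving T_e = 82.60 K.
For a single slab of emissivity ε, T_s⁴ = 2T_e⁴/(2−ε); thus T_s = 82.60·(1.379)^(1/4) = 89.52 K.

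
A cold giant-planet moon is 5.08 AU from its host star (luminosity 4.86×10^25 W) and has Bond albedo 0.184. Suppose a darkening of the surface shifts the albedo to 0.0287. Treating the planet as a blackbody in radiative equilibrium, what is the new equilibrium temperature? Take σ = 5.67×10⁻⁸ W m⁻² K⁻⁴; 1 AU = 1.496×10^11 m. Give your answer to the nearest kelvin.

73 K

Orbital distance: d = 5.08 AU = 7.600×10^11 m.
S = L/(4πd²) = 6.696 W m⁻².
T₂ = [S(1−α₂)/(4σ)]^(1/4) = [6.696·0.971/(4σ)]^(1/4) = 73.18 K.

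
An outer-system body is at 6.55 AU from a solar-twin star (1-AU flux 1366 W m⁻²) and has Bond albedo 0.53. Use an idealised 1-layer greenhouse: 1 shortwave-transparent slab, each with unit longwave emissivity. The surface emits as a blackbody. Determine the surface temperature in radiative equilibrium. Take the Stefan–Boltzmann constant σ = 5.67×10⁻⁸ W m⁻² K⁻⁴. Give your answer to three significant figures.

By the inverse-square law, S = 1366/6.55² = 31.84 W m⁻².
OLR = S(1−α)/4 = 3.741 W m⁻²; the top layer radiates at T_e = 90.13 K.
Layer-by-layer balance gives σT_s⁴ = (N+1)σT_e⁴, so T_s = 2^¼·90.13 = 107.2 K.

107 K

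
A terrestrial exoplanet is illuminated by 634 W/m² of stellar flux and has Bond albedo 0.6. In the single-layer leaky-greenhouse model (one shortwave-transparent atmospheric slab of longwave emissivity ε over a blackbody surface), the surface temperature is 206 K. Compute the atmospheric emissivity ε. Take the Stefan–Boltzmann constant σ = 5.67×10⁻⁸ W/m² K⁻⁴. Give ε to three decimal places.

0.758

Effective temperature: T_e = [S(1−α)/(4σ)]^(1/4) = 182.9 K.
T_s⁴ = T_e⁴·2/(2−ε) → ε = 2 − 2(T_e/T_s)⁴ = 2 − 2·(182.9/206)⁴ = 0.7582.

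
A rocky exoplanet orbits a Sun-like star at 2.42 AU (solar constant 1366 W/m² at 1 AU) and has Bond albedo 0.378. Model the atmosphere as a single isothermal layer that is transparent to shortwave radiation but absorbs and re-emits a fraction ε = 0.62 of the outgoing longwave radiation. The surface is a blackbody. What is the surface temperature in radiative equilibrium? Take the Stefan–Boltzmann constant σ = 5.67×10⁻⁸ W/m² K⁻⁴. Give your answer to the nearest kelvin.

Flux at the orbit: S = 1366/(2.42)² = 233.2 W/m².
At the top of the atmosphere, σT_e⁴ = S(1−α)/4 = 36.27 W/m², giving T_e = 159.0 K.
Surface balance with a leaky layer gives σT_s⁴ = σT_e⁴·2/(2−ε), so T_s = T_e·[2/(2−0.62)]^(1/4) = 174.5 K.

174 kelvin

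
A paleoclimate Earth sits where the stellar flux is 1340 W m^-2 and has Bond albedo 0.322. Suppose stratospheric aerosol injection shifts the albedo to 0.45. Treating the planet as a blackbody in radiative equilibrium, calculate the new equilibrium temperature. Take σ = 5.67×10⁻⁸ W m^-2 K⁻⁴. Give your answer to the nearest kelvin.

239 kelvin

New equilibrium: T₂ = [(1−0.45)·1340/(4σ)]^(1/4) = 238.8 K.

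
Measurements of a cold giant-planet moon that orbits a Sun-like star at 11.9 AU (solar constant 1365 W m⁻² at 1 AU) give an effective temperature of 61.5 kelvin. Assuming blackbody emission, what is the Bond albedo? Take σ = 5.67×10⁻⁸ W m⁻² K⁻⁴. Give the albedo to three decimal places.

Irradiance scales as 1/d², so S = 1365 W m⁻² × (1/11.9)² = 9.639 W m⁻².
From σT⁴ = S(1−α)/4 we invert for α: 1−α = 4σT⁴/S.
σT⁴ = 0.8111 W m⁻², so 4σT⁴ = 3.244 W m⁻².
1−α = 3.244/9.639 = 0.3366, so α = 0.6634.

0.663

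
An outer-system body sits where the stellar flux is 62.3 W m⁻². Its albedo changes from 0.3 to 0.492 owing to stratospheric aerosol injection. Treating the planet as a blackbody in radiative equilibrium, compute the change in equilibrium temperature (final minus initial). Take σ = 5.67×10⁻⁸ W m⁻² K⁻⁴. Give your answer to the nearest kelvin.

Before: T₁ = [62.30·0.7/(4σ)]^(1/4) = 117.8 K.
Final:   T₂ = [S(1−0.492)/(4σ)]^(1/4) = 108.7 K.
ΔT = T₂ − T₁ = -9.070 K.

-9 kelvin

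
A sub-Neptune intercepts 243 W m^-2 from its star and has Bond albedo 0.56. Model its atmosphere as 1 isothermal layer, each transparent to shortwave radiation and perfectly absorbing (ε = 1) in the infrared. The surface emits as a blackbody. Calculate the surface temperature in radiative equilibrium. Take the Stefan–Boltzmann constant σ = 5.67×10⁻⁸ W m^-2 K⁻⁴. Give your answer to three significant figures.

175 kelvin

The effective emission temperature is T_e = [S(1−α)/(4σ)]^¼ = 147.4 K.
Layer-by-layer balance gives σT_s⁴ = (N+1)σT_e⁴, so T_s = 2^¼·147.4 = 175.2 K.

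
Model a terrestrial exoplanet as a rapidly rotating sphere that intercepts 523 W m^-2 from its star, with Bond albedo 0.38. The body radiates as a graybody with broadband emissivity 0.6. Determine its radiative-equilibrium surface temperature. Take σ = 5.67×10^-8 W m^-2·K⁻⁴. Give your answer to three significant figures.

Averaging over the sphere, the absorbed flux is S(1−α)/4 = 81.06 W m^-2.
Equating to εσT⁴ with ε = 0.6: T = (81.06/0.6σ)^(1/4) = 220.9 K.

221 K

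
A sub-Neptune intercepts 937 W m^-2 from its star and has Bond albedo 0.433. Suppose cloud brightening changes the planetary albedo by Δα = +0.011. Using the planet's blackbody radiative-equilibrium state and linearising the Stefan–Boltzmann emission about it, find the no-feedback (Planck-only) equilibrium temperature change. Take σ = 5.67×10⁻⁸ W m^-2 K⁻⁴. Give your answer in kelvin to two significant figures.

-1.1 kelvin

Unperturbed T_e = [937.0·(1−0.433)/(4σ)]^¼ = 220.0 K.
ΔF = −(S/4)Δα = −(937.0/4)×(+0.011) = -2.577 W m^-2.
Linearising σT⁴ gives d(σT⁴)/dT = 4σT_e³ = 2.415 W m^-2 per K.
ΔT₀ = ΔF/λ_P = -2.577/2.415 = -1.07 K.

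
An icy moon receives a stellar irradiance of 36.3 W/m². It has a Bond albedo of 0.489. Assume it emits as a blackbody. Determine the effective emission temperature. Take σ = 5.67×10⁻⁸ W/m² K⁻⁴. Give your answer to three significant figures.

The planet absorbs (1−α)S over its disc πR² and re-emits over 4πR², so the mean absorbed flux is (1−0.489)·36.30/4 = 4.637 W/m².
In equilibrium σT⁴ equals this, so T = 95.10 K.

95.1 kelvin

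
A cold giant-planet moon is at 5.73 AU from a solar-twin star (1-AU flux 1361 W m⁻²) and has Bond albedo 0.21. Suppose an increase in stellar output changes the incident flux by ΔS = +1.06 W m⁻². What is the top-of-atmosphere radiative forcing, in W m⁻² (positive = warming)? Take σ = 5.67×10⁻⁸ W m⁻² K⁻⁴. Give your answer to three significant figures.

0.209 W m⁻²

By the inverse-square law, S = 1361/5.73² = 41.45 W m⁻².
Only a fraction (1−α) is absorbed and it's spread over 4πR², so ΔF = (1−α)ΔS/4 = 0.2094 W m⁻².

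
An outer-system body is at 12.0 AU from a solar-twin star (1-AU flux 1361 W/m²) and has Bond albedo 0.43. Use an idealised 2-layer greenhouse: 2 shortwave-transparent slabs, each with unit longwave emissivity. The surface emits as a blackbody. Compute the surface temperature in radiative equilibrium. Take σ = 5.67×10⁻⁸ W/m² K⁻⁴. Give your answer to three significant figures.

Irradiance scales as 1/d², so S = 1361 W/m² × (1/12.0)² = 9.451 W/m².
Top-of-atmosphere balance: σT_e⁴ = S(1−α)/4 = 1.347 W/m² → T_e = 69.81 K.
For an N-layer opaque stack, T_s⁴ = (N+1)T_e⁴, hence T_s = (3)^(1/4)×69.81 K = 91.88 K.

91.9 kelvin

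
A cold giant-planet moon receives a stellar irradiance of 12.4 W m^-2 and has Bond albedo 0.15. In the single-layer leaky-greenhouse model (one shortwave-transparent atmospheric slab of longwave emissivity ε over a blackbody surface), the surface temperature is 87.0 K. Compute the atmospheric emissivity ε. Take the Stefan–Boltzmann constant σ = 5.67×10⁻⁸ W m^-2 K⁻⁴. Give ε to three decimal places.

0.378

Effective temperature: T_e = [S(1−α)/(4σ)]^(1/4) = 82.57 K.
T_s⁴ = T_e⁴·2/(2−ε) → ε = 2 − 2(T_e/T_s)⁴ = 2 − 2·(82.57/87.0)⁴ = 0.3776.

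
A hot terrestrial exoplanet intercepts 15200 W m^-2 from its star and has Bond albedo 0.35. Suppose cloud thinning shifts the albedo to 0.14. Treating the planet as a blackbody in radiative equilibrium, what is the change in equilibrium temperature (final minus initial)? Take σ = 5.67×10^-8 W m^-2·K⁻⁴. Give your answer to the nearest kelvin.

With α = 0.35, T₁ = 456.9 K.
After:  T₂ = [15200·0.86/(4σ)]^(1/4) = 490.0 K.
Change: 490.0 − 456.9 = 33.12 K.

33 K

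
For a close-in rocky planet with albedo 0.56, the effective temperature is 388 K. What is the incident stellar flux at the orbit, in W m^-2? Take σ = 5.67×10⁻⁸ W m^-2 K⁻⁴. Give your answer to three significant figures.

11700 W m^-2

Invert the energy balance for S: S = 4σT⁴/(1−α).
σT⁴ = 5.67×10⁻⁸·(388)⁴ = 1285 W m^-2.
So S = 4×1285/(1−0.56) = 11680 W m^-2.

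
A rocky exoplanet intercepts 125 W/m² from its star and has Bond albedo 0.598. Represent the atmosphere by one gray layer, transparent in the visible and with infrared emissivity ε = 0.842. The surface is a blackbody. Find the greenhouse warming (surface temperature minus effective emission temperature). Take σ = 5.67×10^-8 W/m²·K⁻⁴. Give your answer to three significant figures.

The planet radiates to space at T_e = [S(1−α)/(4σ)]^(1/4) = 122.0 K.
Surface balance with a leaky layer gives σT_s⁴ = σT_e⁴·2/(2−ε), so T_s = T_e·[2/(2−0.842)]^(1/4) = 139.9 K.
The atmosphere warms the surface by 17.86 K.

17.9 K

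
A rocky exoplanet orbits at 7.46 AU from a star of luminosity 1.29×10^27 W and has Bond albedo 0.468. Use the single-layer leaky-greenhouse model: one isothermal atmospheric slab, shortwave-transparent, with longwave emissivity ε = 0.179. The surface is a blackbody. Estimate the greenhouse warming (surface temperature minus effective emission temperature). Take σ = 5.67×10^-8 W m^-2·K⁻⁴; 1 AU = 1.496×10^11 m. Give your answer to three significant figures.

2.80 K

d = 7.46 × 1.496×10^11 m = 1.116×10^12 m.
Spreading L over a sphere of radius d: S = 1.29×10^27/(4π·1.12×10^12²) = 82.42 W m^-2.
The planet radiates to space at T_e = [S(1−α)/(4σ)]^(1/4) = 117.9 K.
For a single slab of emissivity ε, T_s⁴ = 2T_e⁴/(2−ε); thus T_s = 117.9·(1.098)^(1/4) = 120.7 K.
The atmosphere warms the surface by 2.797 K.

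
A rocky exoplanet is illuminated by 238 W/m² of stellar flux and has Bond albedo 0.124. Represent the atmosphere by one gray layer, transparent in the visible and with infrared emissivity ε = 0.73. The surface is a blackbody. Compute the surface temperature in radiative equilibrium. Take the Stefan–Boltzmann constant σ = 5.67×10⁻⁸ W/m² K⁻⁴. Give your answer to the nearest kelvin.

At the top of the atmosphere, σT_e⁴ = S(1−α)/4 = 52.12 W/m², giving T_e = 174.1 K.
For a single slab of emissivity ε, T_s⁴ = 2T_e⁴/(2−ε); thus T_s = 174.1·(1.575)^(1/4) = 195.1 K.

195 K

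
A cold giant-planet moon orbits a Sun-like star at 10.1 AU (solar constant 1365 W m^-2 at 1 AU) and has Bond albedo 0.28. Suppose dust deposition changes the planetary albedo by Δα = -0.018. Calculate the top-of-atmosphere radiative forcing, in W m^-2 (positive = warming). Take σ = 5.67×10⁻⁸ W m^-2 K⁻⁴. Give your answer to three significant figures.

Flux at the orbit: S = 1365/(10.1)² = 13.38 W m^-2.
ΔF = −(S/4)Δα = −(13.38/4)×(-0.018) = 0.06021 W m^-2.

0.0602 W m^-2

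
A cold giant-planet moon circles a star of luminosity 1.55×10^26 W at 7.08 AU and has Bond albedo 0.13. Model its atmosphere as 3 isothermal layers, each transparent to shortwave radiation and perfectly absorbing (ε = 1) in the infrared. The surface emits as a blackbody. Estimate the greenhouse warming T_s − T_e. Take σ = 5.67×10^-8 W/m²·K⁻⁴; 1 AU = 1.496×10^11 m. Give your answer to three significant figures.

33.4 K

d = 7.08 × 1.496×10^11 m = 1.059×10^12 m.
S = L/(4πd²) = 10.99 W/m².
The effective emission temperature is T_e = [S(1−α)/(4σ)]^¼ = 80.59 K.
Surface: T_s = (4)^¼·T_e = 114.0 K.
Warming: T_s − T_e = 33.38 K.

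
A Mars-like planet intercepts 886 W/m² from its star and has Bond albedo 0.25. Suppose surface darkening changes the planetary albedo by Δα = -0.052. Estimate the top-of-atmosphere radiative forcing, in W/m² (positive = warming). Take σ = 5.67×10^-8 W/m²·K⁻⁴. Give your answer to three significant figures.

11.5 W/m²

The change in absorbed flux is Δ[S(1−α)/4] = −SΔα/4 = 11.52 W/m².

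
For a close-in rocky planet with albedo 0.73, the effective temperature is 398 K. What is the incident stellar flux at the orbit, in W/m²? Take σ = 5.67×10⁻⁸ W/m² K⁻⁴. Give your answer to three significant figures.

21100 W/m²

Invert the energy balance for S: S = 4σT⁴/(1−α).
The emitted flux is σT⁴ = 1423 W/m².
So S = 4×1423/(1−0.73) = 21080 W/m².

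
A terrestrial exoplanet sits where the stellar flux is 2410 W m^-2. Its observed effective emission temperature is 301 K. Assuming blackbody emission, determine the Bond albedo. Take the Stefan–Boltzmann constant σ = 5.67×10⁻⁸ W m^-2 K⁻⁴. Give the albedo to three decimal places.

Energy balance: S(1−α)/4 = σT⁴, so 1−α = 4σT⁴/S.
σT⁴ = 465.4 W m^-2, so 4σT⁴ = 1862 W m^-2.
Hence α = 1 − 1862/2410 = 0.2275.

0.228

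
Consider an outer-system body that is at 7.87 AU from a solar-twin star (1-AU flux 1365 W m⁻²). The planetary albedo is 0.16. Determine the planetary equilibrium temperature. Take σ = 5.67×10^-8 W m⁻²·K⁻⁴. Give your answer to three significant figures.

95.1 K

Flux at the orbit: S = 1365/(7.87)² = 22.04 W m⁻².
Averaging over the sphere, the absorbed flux is S(1−α)/4 = 4.628 W m⁻².
Balancing against σT⁴: T = (4.628/5.67×10⁻⁸)^(1/4) = 95.05 K.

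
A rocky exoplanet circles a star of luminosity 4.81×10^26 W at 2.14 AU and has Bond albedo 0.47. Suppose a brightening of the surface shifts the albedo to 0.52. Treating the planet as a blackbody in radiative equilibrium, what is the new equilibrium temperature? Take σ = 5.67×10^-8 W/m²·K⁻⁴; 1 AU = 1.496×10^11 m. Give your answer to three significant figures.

Orbital distance: d = 2.14 AU = 3.201×10^11 m.
Flux at the orbit: S = L/(4πd²) = 4.81×10^26/(4π·(3.20×10^11)²) = 373.5 W/m².
With the new albedo, S(1−α₂)/4 = 44.82 W/m², so T₂ = 167.7 K.

168 K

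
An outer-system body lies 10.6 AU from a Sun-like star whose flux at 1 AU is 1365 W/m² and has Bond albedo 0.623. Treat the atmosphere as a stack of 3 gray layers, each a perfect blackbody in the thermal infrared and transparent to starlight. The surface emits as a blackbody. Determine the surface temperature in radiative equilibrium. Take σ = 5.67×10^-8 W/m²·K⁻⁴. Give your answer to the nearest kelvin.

95 K

Flux at the orbit: S = 1365/(10.6)² = 12.15 W/m².
Top-of-atmosphere balance: σT_e⁴ = S(1−α)/4 = 1.145 W/m² → T_e = 67.04 K.
For an N-layer opaque stack, T_s⁴ = (N+1)T_e⁴, hence T_s = (4)^(1/4)×67.04 K = 94.80 K.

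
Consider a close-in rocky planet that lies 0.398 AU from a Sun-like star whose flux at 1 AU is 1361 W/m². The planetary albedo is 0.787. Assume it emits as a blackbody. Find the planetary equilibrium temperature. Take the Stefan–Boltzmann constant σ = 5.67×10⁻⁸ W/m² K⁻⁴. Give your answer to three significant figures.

300 K

By the inverse-square law, S = 1361/0.398² = 8592 W/m².
Absorbed flux (global mean): S(1−α)/4 = 8592·0.213/4 = 457.5 W/m².
In equilibrium σT⁴ equals this, so T = 299.7 K.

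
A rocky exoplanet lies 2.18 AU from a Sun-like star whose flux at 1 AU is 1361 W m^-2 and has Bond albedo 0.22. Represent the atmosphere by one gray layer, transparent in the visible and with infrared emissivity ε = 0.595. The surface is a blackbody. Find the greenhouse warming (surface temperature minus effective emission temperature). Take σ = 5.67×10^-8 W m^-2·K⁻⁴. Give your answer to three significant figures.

16.3 K

Flux at the orbit: S = 1361/(2.18)² = 286.4 W m^-2.
Effective emission temperature (TOA balance): σT_e⁴ = S(1−α)/4 = 55.84 W m^-2 → T_e = 177.2 K.
For a single slab of emissivity ε, T_s⁴ = 2T_e⁴/(2−ε); thus T_s = 177.2·(1.423)^(1/4) = 193.5 K.
The atmosphere warms the surface by 16.35 K.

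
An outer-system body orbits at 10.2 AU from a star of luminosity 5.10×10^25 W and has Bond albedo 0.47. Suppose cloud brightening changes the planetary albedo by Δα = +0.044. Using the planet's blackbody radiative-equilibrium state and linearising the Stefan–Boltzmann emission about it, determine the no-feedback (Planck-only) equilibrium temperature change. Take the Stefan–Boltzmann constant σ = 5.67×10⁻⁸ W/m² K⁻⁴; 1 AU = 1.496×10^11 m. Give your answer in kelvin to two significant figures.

Orbital distance: d = 10.2 AU = 1.526×10^12 m.
S = L/(4πd²) = 1.743 W/m².
Unperturbed T_e = [1.743·(1−0.47)/(4σ)]^¼ = 44.92 K.
The change in absorbed flux is Δ[S(1−α)/4] = −SΔα/4 = -0.01917 W/m².
Linearising σT⁴ gives d(σT⁴)/dT = 4σT_e³ = 0.02056 W/m² per K.
Hence the no-feedback warming is ΔF/(4σT_e³) = -0.932 K.

-0.93 K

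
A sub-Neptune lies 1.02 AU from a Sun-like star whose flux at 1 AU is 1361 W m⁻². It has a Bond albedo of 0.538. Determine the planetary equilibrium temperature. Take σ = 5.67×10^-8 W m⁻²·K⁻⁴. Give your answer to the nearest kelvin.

By the inverse-square law, S = 1361/1.02² = 1308 W m⁻².
The planet absorbs (1−α)S over its disc πR² and re-emits over 4πR², so the mean absorbed flux is (1−0.538)·1308/4 = 151.1 W m⁻².
In equilibrium σT⁴ equals this, so T = 227.2 K.

227 kelvin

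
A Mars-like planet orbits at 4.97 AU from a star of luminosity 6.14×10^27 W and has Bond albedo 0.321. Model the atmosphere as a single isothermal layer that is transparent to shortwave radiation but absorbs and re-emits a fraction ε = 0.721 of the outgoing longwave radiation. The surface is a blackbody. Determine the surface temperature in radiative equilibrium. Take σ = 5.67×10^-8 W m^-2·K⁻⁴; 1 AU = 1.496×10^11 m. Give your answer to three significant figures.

254 kelvin

d = 4.97 × 1.496×10^11 m = 7.435×10^11 m.
S = L/(4πd²) = 883.9 W m^-2.
At the top of the atmosphere, σT_e⁴ = S(1−α)/4 = 150.0 W m^-2, giving T_e = 226.8 K.
The surface balance (absorbed SW + ε·downward IR = σT_s⁴) with T_a⁴ = T_s⁴/2 reduces to T_s = T_e·[2/(2−ε)]^¼ = 253.6 K.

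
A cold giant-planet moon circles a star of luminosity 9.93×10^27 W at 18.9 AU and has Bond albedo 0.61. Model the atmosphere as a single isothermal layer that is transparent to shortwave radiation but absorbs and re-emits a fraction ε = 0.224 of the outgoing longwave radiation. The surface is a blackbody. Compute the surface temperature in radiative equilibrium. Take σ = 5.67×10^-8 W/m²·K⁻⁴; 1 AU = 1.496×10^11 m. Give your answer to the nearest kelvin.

Orbital distance: d = 18.9 AU = 2.827×10^12 m.
S = L/(4πd²) = 98.84 W/m².
Effective emission temperature (TOA balance): σT_e⁴ = S(1−α)/4 = 9.637 W/m² → T_e = 114.2 K.
For a single slab of emissivity ε, T_s⁴ = 2T_e⁴/(2−ε); thus T_s = 114.2·(1.126)^(1/4) = 117.6 K.

118 K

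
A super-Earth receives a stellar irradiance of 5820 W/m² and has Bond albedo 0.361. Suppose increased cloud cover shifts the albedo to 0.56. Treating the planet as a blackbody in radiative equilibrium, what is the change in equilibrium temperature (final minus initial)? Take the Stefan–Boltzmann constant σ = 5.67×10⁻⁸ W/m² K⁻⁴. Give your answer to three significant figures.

-31.9 kelvin

With α = 0.361, T₁ = 357.8 K.
With α = 0.56, T₂ = 326.0 K.
ΔT = T₂ − T₁ = -31.87 K.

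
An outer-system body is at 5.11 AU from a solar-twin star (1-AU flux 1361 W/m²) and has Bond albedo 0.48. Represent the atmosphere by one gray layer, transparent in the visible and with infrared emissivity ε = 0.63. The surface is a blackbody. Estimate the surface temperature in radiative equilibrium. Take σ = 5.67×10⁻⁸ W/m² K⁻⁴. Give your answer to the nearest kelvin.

115 kelvin

Flux at the orbit: S = 1361/(5.11)² = 52.12 W/m².
Effective emission temperature (TOA balance): σT_e⁴ = S(1−α)/4 = 6.776 W/m² → T_e = 104.6 K.
For a single slab of emissivity ε, T_s⁴ = 2T_e⁴/(2−ε); thus T_s = 104.6·(1.46)^(1/4) = 114.9 K.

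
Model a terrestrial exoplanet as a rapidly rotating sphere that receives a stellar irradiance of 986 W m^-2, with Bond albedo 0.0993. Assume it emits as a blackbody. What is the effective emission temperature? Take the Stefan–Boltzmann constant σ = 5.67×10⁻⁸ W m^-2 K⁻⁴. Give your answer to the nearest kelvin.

250 kelvin

The planet absorbs (1−α)S over its disc πR² and re-emits over 4πR², so the mean absorbed flux is (1−0.0993)·986.0/4 = 222.0 W m^-2.
Set σT⁴ = 222.0 → T = (222.0/σ)^(1/4) = 250.2 K.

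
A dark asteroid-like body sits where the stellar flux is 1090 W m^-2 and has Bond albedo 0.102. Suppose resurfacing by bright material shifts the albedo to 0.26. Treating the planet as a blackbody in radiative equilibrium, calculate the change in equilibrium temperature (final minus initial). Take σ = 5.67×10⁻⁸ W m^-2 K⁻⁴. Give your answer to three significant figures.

With α = 0.102, T₁ = 256.3 K.
With α = 0.26, T₂ = 244.2 K.
Change: 244.2 − 256.3 = -12.11 K.

-12.1 K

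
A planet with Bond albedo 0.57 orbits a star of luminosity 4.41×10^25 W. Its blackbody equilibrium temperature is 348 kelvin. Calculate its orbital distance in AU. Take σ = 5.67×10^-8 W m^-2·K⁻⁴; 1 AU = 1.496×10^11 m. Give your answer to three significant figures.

The flux needed for this T is 4σT⁴/(1−0.57) = 7736 W m^-2.
Then d = [L/(4πS)]^(1/2) = 2.130×10^10 m, i.e. 0.1424 AU.

0.142 AU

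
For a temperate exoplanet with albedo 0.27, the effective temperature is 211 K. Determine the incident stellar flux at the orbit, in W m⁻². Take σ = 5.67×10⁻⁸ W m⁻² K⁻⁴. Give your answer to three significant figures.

616 W m⁻²

From S(1−α)/4 = σT⁴: S = 4σT⁴/(1−α).
σT⁴ = 5.67×10⁻⁸·(211)⁴ = 112.4 W m⁻².
So S = 4×112.4/(1−0.27) = 615.8 W m⁻².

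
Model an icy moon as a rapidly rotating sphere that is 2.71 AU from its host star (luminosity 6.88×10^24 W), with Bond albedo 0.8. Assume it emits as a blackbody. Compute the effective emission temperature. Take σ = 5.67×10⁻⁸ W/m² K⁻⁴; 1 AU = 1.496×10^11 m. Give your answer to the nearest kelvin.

d = 2.71 × 1.496×10^11 m = 4.054×10^11 m.
Spreading L over a sphere of radius d: S = 6.88×10^24/(4π·4.05×10^11²) = 3.331 W/m².
The planet absorbs (1−α)S over its disc πR² and re-emits over 4πR², so the mean absorbed flux is (1−0.8)·3.331/4 = 0.1666 W/m².
Balancing against σT⁴: T = (0.1666/5.67×10⁻⁸)^(1/4) = 41.40 K.

41 K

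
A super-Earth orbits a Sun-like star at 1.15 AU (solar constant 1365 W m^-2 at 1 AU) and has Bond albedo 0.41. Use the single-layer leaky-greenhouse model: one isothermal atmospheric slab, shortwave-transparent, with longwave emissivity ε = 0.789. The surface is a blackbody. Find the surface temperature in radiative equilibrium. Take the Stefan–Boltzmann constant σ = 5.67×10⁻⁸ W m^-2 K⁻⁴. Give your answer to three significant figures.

Irradiance scales as 1/d², so S = 1365 W m^-2 × (1/1.15)² = 1032 W m^-2.
The planet radiates to space at T_e = [S(1−α)/(4σ)]^(1/4) = 227.6 K.
For a single slab of emissivity ε, T_s⁴ = 2T_e⁴/(2−ε); thus T_s = 227.6·(1.652)^(1/4) = 258.1 K.

258 K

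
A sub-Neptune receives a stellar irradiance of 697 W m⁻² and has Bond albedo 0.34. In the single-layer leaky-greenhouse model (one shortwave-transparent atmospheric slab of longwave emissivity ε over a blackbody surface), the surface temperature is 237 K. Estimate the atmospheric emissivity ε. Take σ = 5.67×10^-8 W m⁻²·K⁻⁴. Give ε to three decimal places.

TOA balance gives T_e = 212.2 K.
Inverting T_s⁴ = 2T_e⁴/(2−ε): (T_e/T_s)⁴ = 0.6429, so ε = 2(1 − 0.6429) = 0.7142.

0.714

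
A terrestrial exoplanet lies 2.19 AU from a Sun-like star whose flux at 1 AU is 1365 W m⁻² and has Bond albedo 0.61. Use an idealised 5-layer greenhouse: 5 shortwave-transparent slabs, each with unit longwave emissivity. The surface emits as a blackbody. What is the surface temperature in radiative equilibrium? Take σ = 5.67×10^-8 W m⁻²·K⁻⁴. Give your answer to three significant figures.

Irradiance scales as 1/d², so S = 1365 W m⁻² × (1/2.19)² = 284.6 W m⁻².
Top-of-atmosphere balance: σT_e⁴ = S(1−α)/4 = 27.75 W m⁻² → T_e = 148.7 K.
Layer-by-layer balance gives σT_s⁴ = (N+1)σT_e⁴, so T_s = 6^¼·148.7 = 232.8 K.

233 kelvin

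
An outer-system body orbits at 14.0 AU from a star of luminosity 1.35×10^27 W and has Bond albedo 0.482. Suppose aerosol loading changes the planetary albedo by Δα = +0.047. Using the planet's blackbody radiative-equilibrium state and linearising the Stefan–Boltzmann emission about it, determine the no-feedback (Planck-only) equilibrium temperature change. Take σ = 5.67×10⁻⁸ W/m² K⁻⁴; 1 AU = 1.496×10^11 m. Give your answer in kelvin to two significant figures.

d = 14.0 × 1.496×10^11 m = 2.094×10^12 m.
Flux at the orbit: S = L/(4πd²) = 1.35×10^27/(4π·(2.09×10^12)²) = 24.49 W/m².
Unperturbed T_e = [24.49·(1−0.482)/(4σ)]^¼ = 86.48 K.
ΔF = −(S/4)Δα = −(24.49/4)×(+0.047) = -0.2878 W/m².
Linearising σT⁴ gives d(σT⁴)/dT = 4σT_e³ = 0.1467 W/m² per K.
So ΔT₀ = -0.2878/0.1467 = -1.96 K.

-2.0 K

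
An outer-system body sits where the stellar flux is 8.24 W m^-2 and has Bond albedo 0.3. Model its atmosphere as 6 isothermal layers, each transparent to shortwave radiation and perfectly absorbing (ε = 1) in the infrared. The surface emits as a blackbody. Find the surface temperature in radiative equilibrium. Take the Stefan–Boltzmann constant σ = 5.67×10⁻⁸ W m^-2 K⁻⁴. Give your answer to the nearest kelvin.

116 kelvin

Top-of-atmosphere balance: σT_e⁴ = S(1−α)/4 = 1.442 W m^-2 → T_e = 71.01 K.
For an N-layer opaque stack, T_s⁴ = (N+1)T_e⁴, hence T_s = (7)^(1/4)×71.01 K = 115.5 K.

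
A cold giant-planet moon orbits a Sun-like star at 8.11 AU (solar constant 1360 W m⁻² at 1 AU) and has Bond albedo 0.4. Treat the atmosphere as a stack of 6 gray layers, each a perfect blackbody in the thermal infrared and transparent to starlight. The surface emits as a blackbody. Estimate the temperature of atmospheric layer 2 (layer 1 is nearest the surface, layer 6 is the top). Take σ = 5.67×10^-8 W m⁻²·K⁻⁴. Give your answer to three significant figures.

129 K

Irradiance scales as 1/d², so S = 1360 W m⁻² × (1/8.11)² = 20.68 W m⁻².
Top-of-atmosphere balance: σT_e⁴ = S(1−α)/4 = 3.102 W m⁻² → T_e = 86.00 K.
Each opaque layer satisfies 2T_j⁴ = T_{j−1}⁴ + T_{j+1}⁴, giving T_k⁴ = (N+1−k)T_e⁴.
With k = 2: T_2 = (6+1−2)^¼·86.00 K = 128.6 K.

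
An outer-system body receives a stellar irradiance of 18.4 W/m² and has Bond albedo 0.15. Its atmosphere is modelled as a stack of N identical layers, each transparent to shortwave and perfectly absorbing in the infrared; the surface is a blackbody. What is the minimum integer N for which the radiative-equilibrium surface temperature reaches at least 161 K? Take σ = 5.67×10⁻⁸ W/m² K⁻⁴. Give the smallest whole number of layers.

OLR = S(1−α)/4 = 3.910 W/m²; the top layer radiates at T_e = 91.13 K.
T_s = (N+1)^(1/4)·T_e ≥ 161 K requires N+1 ≥ (T_s/T_e)⁴ = (161/91.13)⁴ = 9.743.
So N ≥ 8.743; the smallest integer is N = 9.

9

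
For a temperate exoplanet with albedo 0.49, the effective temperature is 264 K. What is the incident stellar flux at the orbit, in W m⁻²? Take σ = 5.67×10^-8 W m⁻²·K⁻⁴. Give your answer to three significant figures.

2160 W m⁻²

Invert the energy balance for S: S = 4σT⁴/(1−α).
σT⁴ = 5.67×10⁻⁸·(264)⁴ = 275.4 W m⁻².
So S = 4×275.4/(1−0.49) = 2160 W m⁻².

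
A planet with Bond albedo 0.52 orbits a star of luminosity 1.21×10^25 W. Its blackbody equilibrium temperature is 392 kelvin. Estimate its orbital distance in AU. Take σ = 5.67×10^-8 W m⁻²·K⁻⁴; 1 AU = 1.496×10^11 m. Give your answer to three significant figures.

0.0621 AU

The flux needed for this T is 4σT⁴/(1−0.52) = 11160 W m⁻².
S = L/(4πd²) → d = √(L/4πS) = √(1.21×10^25/(4π·11160)) = 9.290×10^9 m = 0.06210 AU.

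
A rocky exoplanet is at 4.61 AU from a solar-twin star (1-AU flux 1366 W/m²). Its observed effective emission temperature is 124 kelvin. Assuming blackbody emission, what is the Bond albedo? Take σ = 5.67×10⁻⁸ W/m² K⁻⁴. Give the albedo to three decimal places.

0.166

Irradiance scales as 1/d², so S = 1366 W/m² × (1/4.61)² = 64.28 W/m².
Rearranging the radiative balance, α = 1 − 4σT⁴/S.
σT⁴ = 13.41 W/m², so 4σT⁴ = 53.62 W/m².
Hence α = 1 − 53.62/64.28 = 0.1658.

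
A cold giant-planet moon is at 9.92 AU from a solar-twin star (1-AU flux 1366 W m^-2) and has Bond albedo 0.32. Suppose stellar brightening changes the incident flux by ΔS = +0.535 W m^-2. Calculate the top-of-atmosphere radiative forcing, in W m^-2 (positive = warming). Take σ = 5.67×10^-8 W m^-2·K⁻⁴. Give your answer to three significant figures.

Flux at the orbit: S = 1366/(9.92)² = 13.88 W m^-2.
TOA radiative forcing: ΔF = (1−α)ΔS/4 = 0.68·(+0.535)/4 = 0.09095 W m^-2.

0.0910 W m^-2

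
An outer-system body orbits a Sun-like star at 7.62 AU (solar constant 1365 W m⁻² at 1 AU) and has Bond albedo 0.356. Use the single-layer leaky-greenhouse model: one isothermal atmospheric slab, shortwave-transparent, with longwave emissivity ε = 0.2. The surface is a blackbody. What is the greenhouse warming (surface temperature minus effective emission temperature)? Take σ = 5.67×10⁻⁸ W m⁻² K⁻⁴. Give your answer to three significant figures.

By the inverse-square law, S = 1365/7.62² = 23.51 W m⁻².
The planet radiates to space at T_e = [S(1−α)/(4σ)]^(1/4) = 90.39 K.
Surface balance with a leaky layer gives σT_s⁴ = σT_e⁴·2/(2−ε), so T_s = T_e·[2/(2−0.2)]^(1/4) = 92.80 K.
T_s − T_e = 92.80 − 90.39 = 2.412 K.

2.41 K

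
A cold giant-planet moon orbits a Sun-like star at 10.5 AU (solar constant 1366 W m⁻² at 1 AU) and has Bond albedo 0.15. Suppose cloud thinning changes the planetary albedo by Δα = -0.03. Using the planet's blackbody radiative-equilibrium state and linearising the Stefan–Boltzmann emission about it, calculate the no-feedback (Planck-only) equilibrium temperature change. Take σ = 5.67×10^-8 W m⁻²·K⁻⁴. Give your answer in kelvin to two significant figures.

0.73 kelvin

Irradiance scales as 1/d², so S = 1366 W m⁻² × (1/10.5)² = 12.39 W m⁻².
The baseline emission temperature is T_e = 82.55 K.
ΔF = −(S/4)Δα = −(12.39/4)×(-0.03) = 0.09293 W m⁻².
Planck response: λ_P = 4σT_e³ = 4·5.67×10⁻⁸·(82.55)³ = 0.1276 W m⁻²/K.
So ΔT₀ = 0.09293/0.1276 = 0.728 K.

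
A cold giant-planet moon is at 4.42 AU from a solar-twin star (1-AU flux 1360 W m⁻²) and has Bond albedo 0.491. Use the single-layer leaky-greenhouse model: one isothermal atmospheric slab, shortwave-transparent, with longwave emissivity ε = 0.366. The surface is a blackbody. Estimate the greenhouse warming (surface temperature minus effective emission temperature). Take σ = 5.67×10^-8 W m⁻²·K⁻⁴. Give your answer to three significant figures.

Flux at the orbit: S = 1360/(4.42)² = 69.61 W m⁻².
The planet radiates to space at T_e = [S(1−α)/(4σ)]^(1/4) = 111.8 K.
For a single slab of emissivity ε, T_s⁴ = 2T_e⁴/(2−ε); thus T_s = 111.8·(1.224)^(1/4) = 117.6 K.
Greenhouse warming: T_s − T_e = 5.794 K.

5.79 kelvin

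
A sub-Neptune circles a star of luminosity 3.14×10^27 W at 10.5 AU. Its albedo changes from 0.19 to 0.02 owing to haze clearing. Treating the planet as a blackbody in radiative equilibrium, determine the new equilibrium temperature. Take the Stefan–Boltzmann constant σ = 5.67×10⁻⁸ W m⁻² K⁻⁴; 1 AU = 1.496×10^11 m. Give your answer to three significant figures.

d = 10.5 × 1.496×10^11 m = 1.571×10^12 m.
Spreading L over a sphere of radius d: S = 3.14×10^27/(4π·1.57×10^12²) = 101.3 W m⁻².
New equilibrium: T₂ = [(1−0.02)·101.3/(4σ)]^(1/4) = 144.6 K.

145 K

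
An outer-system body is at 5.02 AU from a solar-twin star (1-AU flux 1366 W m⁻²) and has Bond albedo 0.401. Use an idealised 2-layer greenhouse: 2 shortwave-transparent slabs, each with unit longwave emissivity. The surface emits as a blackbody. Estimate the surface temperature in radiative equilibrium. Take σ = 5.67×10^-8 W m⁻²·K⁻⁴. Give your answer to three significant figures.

Irradiance scales as 1/d², so S = 1366 W m⁻² × (1/5.02)² = 54.21 W m⁻².
OLR = S(1−α)/4 = 8.117 W m⁻²; the top layer radiates at T_e = 109.4 K.
With N = 2 opaque layers, T_s = (N+1)^(1/4)·T_e = 3^(1/4)·109.4 = 144.0 K.

144 K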